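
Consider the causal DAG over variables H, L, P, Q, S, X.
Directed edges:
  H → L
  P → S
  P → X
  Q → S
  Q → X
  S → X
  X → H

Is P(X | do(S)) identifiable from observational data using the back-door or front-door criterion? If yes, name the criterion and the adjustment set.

P(X|do(S)): backdoor, adjust for {P, Q}.

desc(S)\{S}={H,L,X}; candidates ⊆ {P,Q}.
size 0: {}; under {} S still reaches {H,L,P,Q,X} ∋ X.
size 1: {P}, {Q}; under {P} S still reaches {H,L,Q,X} ∋ X.
{P,Q}: S⊥X given {P,Q} in G with S→· removed — back-door holds.
P(X|do(S)) = Σ_{P,Q} P(X|S,P,Q)·P(P,Q).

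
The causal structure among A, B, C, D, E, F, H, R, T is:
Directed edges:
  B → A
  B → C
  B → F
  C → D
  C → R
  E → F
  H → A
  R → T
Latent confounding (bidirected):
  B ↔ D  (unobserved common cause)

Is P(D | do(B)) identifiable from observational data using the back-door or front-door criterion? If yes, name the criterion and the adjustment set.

desc(B)\{B}={A,C,D,F,R,T}; candidates ⊆ {E,H}.
B↔D: latent back-door arc(s) into B.
size 0: {}; under {} B still reaches {D} ∋ D.
size 1: {E}, {H}; under {E} B still reaches {D} ∋ D.
size 2: {E,H}; under {E,H} B still reaches {D} ∋ D.
B↔D cannot be blocked by any observed set — no back-door set.
{C}: (i) intercepts every directed B→D path; (ii) no back-door B→{C}; (iii) {B} blocks every back-door {C}→D. Front-door holds.
P(D|do(B)) = Σ_{C} P(C|B) Σ_{B'} P(D|C,B')P(B').

P(D|do(B)): frontdoor, adjust for {C}.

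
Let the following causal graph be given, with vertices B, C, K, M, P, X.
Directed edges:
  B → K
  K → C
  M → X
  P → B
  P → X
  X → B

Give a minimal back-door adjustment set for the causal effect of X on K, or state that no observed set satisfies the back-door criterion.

desc(X)\{X}={B,C,K}; candidates ⊆ {M,P}.
size 0: {}; under {} X still reaches {B,C,K,M,P} ∋ K.
{P}: X⊥K given {P} in G with X→· removed — back-door holds.

X→K: minimal back-door set {P}.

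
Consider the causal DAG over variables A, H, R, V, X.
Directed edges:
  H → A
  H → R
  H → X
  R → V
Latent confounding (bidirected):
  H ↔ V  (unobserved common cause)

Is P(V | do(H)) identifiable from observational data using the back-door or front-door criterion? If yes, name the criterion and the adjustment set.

desc(H)\{H}={A,R,V,X}; candidates ⊆ {—}.
H↔V: latent back-door arc(s) into H.
size 0: {}; under {} H still reaches {V} ∋ V.
H↔V cannot be blocked by any observed set — no back-door set.
{R}: (i) intercepts every directed H→V path; (ii) no back-door H→{R}; (iii) {H} blocks every back-door {R}→V. Front-door holds.
P(V|do(H)) = Σ_{R} P(R|H) Σ_{H'} P(V|R,H')P(H').

P(V|do(H)): frontdoor, adjust for {R}.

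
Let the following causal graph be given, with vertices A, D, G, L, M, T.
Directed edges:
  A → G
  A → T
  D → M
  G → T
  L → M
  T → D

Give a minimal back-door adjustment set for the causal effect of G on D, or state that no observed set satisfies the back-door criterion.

desc(G)\{G}={D,M,T}; candidates ⊆ {A,L}.
size 0: {}; under {} G still reaches {A,D,M,T} ∋ D.
{A}: G⊥D given {A} in G with G→· removed — back-door holds.

G→D: minimal back-door set {A}.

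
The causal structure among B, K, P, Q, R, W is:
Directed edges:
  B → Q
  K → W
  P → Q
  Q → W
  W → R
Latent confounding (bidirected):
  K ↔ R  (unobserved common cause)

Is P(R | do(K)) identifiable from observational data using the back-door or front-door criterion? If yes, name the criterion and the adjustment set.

P(R|do(K)): frontdoor, adjust for {W}.

desc(K)\{K}={R,W}; candidates ⊆ {B,P,Q}.
K↔R: latent back-door arc(s) into K.
size 0: {}; under {} K still reaches {R} ∋ R.
size 1: {B}, {P}, {Q}; under {B} K still reaches {R} ∋ R.
size 2: {B,P}, {B,Q}, {P,Q}; under {B,P} K still reaches {R} ∋ R.
K↔R cannot be blocked by any observed set — no back-door set.
{W}: (i) intercepts every directed K→R path; (ii) no back-door K→{W}; (iii) {K} blocks every back-door {W}→R. Front-door holds.
P(R|do(K)) = Σ_{W} P(W|K) Σ_{K'} P(R|W,K')P(K').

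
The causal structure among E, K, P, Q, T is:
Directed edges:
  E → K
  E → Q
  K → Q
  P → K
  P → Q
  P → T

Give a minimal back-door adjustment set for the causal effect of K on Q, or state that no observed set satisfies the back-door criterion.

desc(K)\{K}={Q}; candidates ⊆ {E,P,T}.
size 0: {}; under {} K still reaches {E,P,Q,T} ∋ Q.
size 1: {E}, {P}, {T}; under {E} K still reaches {P,Q,T} ∋ Q.
{E,P}: K⊥Q given {E,P} in G with K→· removed — back-door holds.

K→Q: minimal back-door set {E, P}.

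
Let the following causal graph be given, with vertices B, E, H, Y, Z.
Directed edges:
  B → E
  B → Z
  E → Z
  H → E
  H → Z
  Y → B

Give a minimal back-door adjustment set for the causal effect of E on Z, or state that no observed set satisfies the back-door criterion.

E→Z: minimal back-door set {B, H}.

desc(E)\{E}={Z}; candidates ⊆ {B,H,Y}.
size 0: {}; under {} E still reaches {B,H,Y,Z} ∋ Z.
size 1: {B}, {H}, {Y}; under {B} E still reaches {H,Z} ∋ Z.
{B,H}: E⊥Z given {B,H} in G with E→· removed — back-door holds.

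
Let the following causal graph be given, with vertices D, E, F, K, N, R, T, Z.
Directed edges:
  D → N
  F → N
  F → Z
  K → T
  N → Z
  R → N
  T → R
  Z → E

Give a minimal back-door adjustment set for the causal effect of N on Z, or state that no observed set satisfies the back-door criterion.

desc(N)\{N}={E,Z}; candidates ⊆ {D,F,K,R,T}.
size 0: {}; under {} N still reaches {D,E,F,K,R,T,Z} ∋ Z.
{F}: N⊥Z given {F} in G with N→· removed — back-door holds.

N→Z: minimal back-door set {F}.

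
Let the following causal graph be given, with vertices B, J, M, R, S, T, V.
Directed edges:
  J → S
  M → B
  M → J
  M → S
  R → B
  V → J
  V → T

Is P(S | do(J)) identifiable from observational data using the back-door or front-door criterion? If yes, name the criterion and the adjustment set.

P(S|do(J)): backdoor, adjust for {M}.

desc(J)\{J}={S}; candidates ⊆ {B,M,R,T,V}.
size 0: {}; under {} J still reaches {B,M,S,T,V} ∋ S.
{M}: J⊥S given {M} in G with J→· removed — back-door holds.
P(S|do(J)) = Σ_{M} P(S|J,M)·P(M).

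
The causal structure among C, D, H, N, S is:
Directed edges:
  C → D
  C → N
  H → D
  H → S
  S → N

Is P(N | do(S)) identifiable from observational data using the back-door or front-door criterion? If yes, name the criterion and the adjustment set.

desc(S)\{S}={N}; candidates ⊆ {C,D,H}.
∅: S⊥N given ∅ in G with S→· removed — back-door holds.
P(N|do(S)) = P(N|S) — no adjustment needed.

P(N|do(S)): backdoor, adjust for ∅.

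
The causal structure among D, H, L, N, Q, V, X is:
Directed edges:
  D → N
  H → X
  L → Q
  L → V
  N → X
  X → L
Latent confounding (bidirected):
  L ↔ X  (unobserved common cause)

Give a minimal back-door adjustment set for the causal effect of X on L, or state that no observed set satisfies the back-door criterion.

desc(X)\{X}={L,Q,V}; candidates ⊆ {D,H,N}.
X↔L: latent back-door arc(s) into X.
size 0: {}; under {} X still reaches {D,H,L,N,Q,V} ∋ L.
size 1: {D}, {H}, {N}; under {D} X still reaches {H,L,N,Q,V} ∋ L.
size 2: {D,H}, {D,N}, {H,N}; under {D,H} X still reaches {L,N,Q,V} ∋ L.
X↔L cannot be blocked by any observed set — no back-door set.

X→L: no observed back-door set.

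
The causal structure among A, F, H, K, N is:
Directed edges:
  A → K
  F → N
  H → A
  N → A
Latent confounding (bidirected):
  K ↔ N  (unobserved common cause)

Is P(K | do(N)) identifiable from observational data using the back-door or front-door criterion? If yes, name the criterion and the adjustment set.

desc(N)\{N}={A,K}; candidates ⊆ {F,H}.
N↔K: latent back-door arc(s) into N.
size 0: {}; under {} N still reaches {F,K} ∋ K.
size 1: {F}, {H}; under {F} N still reaches {K} ∋ K.
size 2: {F,H}; under {F,H} N still reaches {K} ∋ K.
N↔K cannot be blocked by any observed set — no back-door set.
{A}: (i) intercepts every directed N→K path; (ii) no back-door N→{A}; (iii) {N} blocks every back-door {A}→K. Front-door holds.
P(K|do(N)) = Σ_{A} P(A|N) Σ_{N'} P(K|A,N')P(N').

P(K|do(N)): frontdoor, adjust for {A}.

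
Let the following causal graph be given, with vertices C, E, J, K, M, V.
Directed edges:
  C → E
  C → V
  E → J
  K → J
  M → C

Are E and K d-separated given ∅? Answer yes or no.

Yes — E ⊥ K | ∅.

Bayes-Ball from E | ∅ reaches {C,J,M,V}.
K ∉ reach(E|∅) ⇒ E ⊥ K | ∅.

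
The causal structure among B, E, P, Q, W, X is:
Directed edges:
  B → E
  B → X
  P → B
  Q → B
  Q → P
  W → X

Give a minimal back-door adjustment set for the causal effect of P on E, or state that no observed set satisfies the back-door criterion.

P→E: minimal back-door set {Q}.

desc(P)\{P}={B,E,X}; candidates ⊆ {Q,W}.
size 0: {}; under {} P still reaches {B,E,Q,X} ∋ E.
{Q}: P⊥E given {Q} in G with P→· removed — back-door holds.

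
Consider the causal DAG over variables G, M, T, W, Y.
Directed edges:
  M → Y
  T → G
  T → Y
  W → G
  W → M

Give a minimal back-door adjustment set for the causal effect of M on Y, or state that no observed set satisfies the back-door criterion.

desc(M)\{M}={Y}; candidates ⊆ {G,T,W}.
∅: M⊥Y given ∅ in G with M→· removed — back-door holds.

M→Y: minimal back-door set ∅.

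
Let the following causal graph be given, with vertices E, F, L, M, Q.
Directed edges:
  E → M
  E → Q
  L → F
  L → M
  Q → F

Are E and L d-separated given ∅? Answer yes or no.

Yes — E ⊥ L | ∅.

Bayes-Ball from E | ∅ reaches {F,M,Q}.
L ∉ reach(E|∅) ⇒ E ⊥ L | ∅.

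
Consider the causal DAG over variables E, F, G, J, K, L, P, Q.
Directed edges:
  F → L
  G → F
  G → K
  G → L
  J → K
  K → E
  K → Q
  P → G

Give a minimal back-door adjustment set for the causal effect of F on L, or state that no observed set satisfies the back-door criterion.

desc(F)\{F}={L}; candidates ⊆ {E,G,J,K,P,Q}.
size 0: {}; under {} F still reaches {E,G,K,L,P,Q} ∋ L.
{G}: F⊥L given {G} in G with F→· removed — back-door holds.

F→L: minimal back-door set {G}.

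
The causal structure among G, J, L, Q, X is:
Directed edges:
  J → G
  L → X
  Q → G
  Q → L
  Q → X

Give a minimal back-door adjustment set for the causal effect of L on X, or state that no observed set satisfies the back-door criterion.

L→X: minimal back-door set {Q}.

desc(L)\{L}={X}; candidates ⊆ {G,J,Q}.
size 0: {}; under {} L still reaches {G,Q,X} ∋ X.
{Q}: L⊥X given {Q} in G with L→· removed — back-door holds.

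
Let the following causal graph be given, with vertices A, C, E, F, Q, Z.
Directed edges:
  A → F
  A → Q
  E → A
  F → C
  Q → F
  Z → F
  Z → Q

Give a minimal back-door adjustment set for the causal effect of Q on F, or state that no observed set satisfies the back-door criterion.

Q→F: minimal back-door set {A, Z}.

desc(Q)\{Q}={C,F}; candidates ⊆ {A,E,Z}.
size 0: {}; under {} Q still reaches {A,C,E,F,Z} ∋ F.
size 1: {A}, {E}, {Z}; under {A} Q still reaches {C,F,Z} ∋ F.
{A,Z}: Q⊥F given {A,Z} in G with Q→· removed — back-door holds.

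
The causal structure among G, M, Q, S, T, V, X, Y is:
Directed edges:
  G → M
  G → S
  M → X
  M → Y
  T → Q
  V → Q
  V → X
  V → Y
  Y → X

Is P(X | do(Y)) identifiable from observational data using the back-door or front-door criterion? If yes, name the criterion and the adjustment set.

desc(Y)\{Y}={X}; candidates ⊆ {G,M,Q,S,T,V}.
size 0: {}; under {} Y still reaches {G,M,Q,S,V,X} ∋ X.
size 1: {G}, {M}, {Q} …(+3); under {G} Y still reaches {M,Q,V,X} ∋ X.
{M,V}: Y⊥X given {M,V} in G with Y→· removed — back-door holds.
P(X|do(Y)) = Σ_{M,V} P(X|Y,M,V)·P(M,V).

P(X|do(Y)): backdoor, adjust for {M, V}.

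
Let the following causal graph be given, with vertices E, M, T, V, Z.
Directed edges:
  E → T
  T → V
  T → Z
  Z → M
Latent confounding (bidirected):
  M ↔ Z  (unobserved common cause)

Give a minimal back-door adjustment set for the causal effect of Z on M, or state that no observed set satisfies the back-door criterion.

desc(Z)\{Z}={M}; candidates ⊆ {E,T,V}.
Z↔M: latent back-door arc(s) into Z.
size 0: {}; under {} Z still reaches {E,M,T,V} ∋ M.
size 1: {E}, {T}, {V}; under {E} Z still reaches {M,T,V} ∋ M.
size 2: {E,T}, {E,V}, {T,V}; under {E,T} Z still reaches {M} ∋ M.
Z↔M cannot be blocked by any observed set — no back-door set.

Z→M: no observed back-door set.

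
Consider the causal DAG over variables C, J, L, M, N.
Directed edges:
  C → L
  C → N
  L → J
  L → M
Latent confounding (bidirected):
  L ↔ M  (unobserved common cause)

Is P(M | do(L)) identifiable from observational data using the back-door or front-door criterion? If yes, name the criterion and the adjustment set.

P(M|do(L)): not identifiable (no BD/FD set).

desc(L)\{L}={J,M}; candidates ⊆ {C,N}.
L↔M: latent back-door arc(s) into L.
size 0: {}; under {} L still reaches {C,M,N} ∋ M.
size 1: {C}, {N}; under {C} L still reaches {M} ∋ M.
size 2: {C,N}; under {C,N} L still reaches {M} ∋ M.
L↔M cannot be blocked by any observed set — no back-door set.
No mediator lies on a directed L→…→M path.
Neither criterion identifies P(M|do(L)) in this graph.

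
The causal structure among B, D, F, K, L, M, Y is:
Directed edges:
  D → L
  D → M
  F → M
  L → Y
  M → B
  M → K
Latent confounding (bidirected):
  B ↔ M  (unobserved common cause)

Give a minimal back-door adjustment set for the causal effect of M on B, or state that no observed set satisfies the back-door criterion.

M→B: no observed back-door set.

desc(M)\{M}={B,K}; candidates ⊆ {D,F,L,Y}.
M↔B: latent back-door arc(s) into M.
size 0: {}; under {} M still reaches {B,D,F,L,Y} ∋ B.
size 1: {D}, {F}, {L} …(+1); under {D} M still reaches {B,F} ∋ B.
size 2: {D,F}, {D,L}, {D,Y} …(+3); under {D,F} M still reaches {B} ∋ B.
M↔B cannot be blocked by any observed set — no back-door set.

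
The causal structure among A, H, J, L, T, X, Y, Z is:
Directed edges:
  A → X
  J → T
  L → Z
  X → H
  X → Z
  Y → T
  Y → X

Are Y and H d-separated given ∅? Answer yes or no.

Bayes-Ball from Y | ∅ reaches {H,T,X,Z}.
H ∈ reach(Y|∅) ⇒ Y ⊥̸ H | ∅.

No — Y and H are d-connected given ∅.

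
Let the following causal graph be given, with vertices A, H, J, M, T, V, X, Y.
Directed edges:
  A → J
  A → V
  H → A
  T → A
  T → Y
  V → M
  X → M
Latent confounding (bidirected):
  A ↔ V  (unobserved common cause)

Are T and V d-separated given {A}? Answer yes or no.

No — T and V are d-connected given {A}.

Bayes-Ball from T | {A} reaches {H,M,V,Y}.
V ∈ reach(T|{A}) ⇒ T ⊥̸ V | {A}.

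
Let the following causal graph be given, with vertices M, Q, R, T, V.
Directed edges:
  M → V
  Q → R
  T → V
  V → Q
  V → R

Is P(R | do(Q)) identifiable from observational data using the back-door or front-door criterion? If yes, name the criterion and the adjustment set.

P(R|do(Q)): backdoor, adjust for {V}.

desc(Q)\{Q}={R}; candidates ⊆ {M,T,V}.
size 0: {}; under {} Q still reaches {M,R,T,V} ∋ R.
{V}: Q⊥R given {V} in G with Q→· removed — back-door holds.
P(R|do(Q)) = Σ_{V} P(R|Q,V)·P(V).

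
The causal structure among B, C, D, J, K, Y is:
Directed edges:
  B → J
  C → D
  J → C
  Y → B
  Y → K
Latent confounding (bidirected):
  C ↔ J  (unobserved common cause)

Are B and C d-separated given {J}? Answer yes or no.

Bayes-Ball from B | {J} reaches {C,D,K,Y}.
C ∈ reach(B|{J}) ⇒ B ⊥̸ C | {J}.

No — B and C are d-connected given {J}.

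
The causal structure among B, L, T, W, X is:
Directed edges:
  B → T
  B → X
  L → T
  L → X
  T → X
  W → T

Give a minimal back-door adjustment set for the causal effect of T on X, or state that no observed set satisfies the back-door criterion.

desc(T)\{T}={X}; candidates ⊆ {B,L,W}.
size 0: {}; under {} T still reaches {B,L,W,X} ∋ X.
size 1: {B}, {L}, {W}; under {B} T still reaches {L,W,X} ∋ X.
{B,L}: T⊥X given {B,L} in G with T→· removed — back-door holds.

T→X: minimal back-door set {B, L}.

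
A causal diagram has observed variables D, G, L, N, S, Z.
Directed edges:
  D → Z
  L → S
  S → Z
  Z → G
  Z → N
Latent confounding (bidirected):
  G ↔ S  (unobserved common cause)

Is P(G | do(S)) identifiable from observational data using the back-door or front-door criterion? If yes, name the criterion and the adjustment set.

desc(S)\{S}={G,N,Z}; candidates ⊆ {D,L}.
S↔G: latent back-door arc(s) into S.
size 0: {}; under {} S still reaches {G,L} ∋ G.
size 1: {D}, {L}; under {D} S still reaches {G,L} ∋ G.
size 2: {D,L}; under {D,L} S still reaches {G} ∋ G.
S↔G cannot be blocked by any observed set — no back-door set.
{Z}: (i) intercepts every directed S→G path; (ii) no back-door S→{Z}; (iii) {S} blocks every back-door {Z}→G. Front-door holds.
P(G|do(S)) = Σ_{Z} P(Z|S) Σ_{S'} P(G|Z,S')P(S').

P(G|do(S)): frontdoor, adjust for {Z}.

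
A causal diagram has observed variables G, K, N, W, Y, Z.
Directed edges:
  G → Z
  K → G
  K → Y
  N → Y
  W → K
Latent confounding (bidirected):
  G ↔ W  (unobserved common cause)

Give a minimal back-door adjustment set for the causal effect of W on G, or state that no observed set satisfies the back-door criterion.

desc(W)\{W}={G,K,Y,Z}; candidates ⊆ {N}.
W↔G: latent back-door arc(s) into W.
size 0: {}; under {} W still reaches {G,Z} ∋ G.
size 1: {N}; under {N} W still reaches {G,Z} ∋ G.
W↔G cannot be blocked by any observed set — no back-door set.

W→G: no observed back-door set.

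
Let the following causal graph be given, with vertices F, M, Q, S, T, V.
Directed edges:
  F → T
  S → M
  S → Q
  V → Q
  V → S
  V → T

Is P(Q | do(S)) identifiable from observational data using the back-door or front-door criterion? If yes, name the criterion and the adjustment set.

desc(S)\{S}={M,Q}; candidates ⊆ {F,T,V}.
size 0: {}; under {} S still reaches {Q,T,V} ∋ Q.
{V}: S⊥Q given {V} in G with S→· removed — back-door holds.
P(Q|do(S)) = Σ_{V} P(Q|S,V)·P(V).

P(Q|do(S)): backdoor, adjust for {V}.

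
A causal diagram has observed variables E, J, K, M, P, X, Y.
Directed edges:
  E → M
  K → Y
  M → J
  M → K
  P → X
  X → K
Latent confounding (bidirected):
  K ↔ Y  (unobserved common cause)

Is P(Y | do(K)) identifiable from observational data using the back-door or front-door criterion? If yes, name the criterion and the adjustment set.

P(Y|do(K)): not identifiable (no BD/FD set).

desc(K)\{K}={Y}; candidates ⊆ {E,J,M,P,X}.
K↔Y: latent back-door arc(s) into K.
size 0: {}; under {} K still reaches {E,J,M,P,X,Y} ∋ Y.
size 1: {E}, {J}, {M} …(+2); under {E} K still reaches {J,M,P,X,Y} ∋ Y.
size 2: {E,J}, {E,M}, {E,P} …(+7); under {E,J} K still reaches {M,P,X,Y} ∋ Y.
K↔Y cannot be blocked by any observed set — no back-door set.
No mediator lies on a directed K→…→Y path.
Neither criterion identifies P(Y|do(K)) in this graph.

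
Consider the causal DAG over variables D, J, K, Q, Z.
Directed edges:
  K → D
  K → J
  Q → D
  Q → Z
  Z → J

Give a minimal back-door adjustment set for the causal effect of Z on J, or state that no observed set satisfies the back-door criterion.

desc(Z)\{Z}={J}; candidates ⊆ {D,K,Q}.
∅: Z⊥J given ∅ in G with Z→· removed — back-door holds.

Z→J: minimal back-door set ∅.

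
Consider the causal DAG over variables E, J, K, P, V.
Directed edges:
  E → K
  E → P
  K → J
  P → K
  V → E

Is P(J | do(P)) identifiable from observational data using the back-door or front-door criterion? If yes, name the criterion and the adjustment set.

desc(P)\{P}={J,K}; candidates ⊆ {E,V}.
size 0: {}; under {} P still reaches {E,J,K,V} ∋ J.
{E}: P⊥J given {E} in G with P→· removed — back-door holds.
P(J|do(P)) = Σ_{E} P(J|P,E)·P(E).

P(J|do(P)): backdoor, adjust for {E}.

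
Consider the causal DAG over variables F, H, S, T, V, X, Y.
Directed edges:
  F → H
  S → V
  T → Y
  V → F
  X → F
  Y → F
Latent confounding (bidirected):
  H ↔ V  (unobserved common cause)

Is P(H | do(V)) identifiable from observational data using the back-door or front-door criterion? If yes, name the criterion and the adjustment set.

P(H|do(V)): frontdoor, adjust for {F}.

desc(V)\{V}={F,H}; candidates ⊆ {S,T,X,Y}.
V↔H: latent back-door arc(s) into V.
size 0: {}; under {} V still reaches {H,S} ∋ H.
size 1: {S}, {T}, {X} …(+1); under {S} V still reaches {H} ∋ H.
size 2: {S,T}, {S,X}, {S,Y} …(+3); under {S,T} V still reaches {H} ∋ H.
V↔H cannot be blocked by any observed set — no back-door set.
{F}: (i) intercepts every directed V→H path; (ii) no back-door V→{F}; (iii) {V} blocks every back-door {F}→H. Front-door holds.
P(H|do(V)) = Σ_{F} P(F|V) Σ_{V'} P(H|F,V')P(V').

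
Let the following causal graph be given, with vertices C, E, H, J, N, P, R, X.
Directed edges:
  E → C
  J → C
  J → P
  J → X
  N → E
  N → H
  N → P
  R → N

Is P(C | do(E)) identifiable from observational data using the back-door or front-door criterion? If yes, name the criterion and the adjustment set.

P(C|do(E)): backdoor, adjust for ∅.

desc(E)\{E}={C}; candidates ⊆ {H,J,N,P,R,X}.
∅: E⊥C given ∅ in G with E→· removed — back-door holds.
P(C|do(E)) = P(C|E) — no adjustment needed.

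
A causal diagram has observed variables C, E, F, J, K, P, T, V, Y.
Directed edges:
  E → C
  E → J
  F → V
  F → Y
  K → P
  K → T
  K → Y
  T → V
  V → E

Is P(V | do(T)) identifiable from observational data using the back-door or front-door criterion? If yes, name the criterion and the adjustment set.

desc(T)\{T}={C,E,J,V}; candidates ⊆ {F,K,P,Y}.
∅: T⊥V given ∅ in G with T→· removed — back-door holds.
P(V|do(T)) = P(V|T) — no adjustment needed.

P(V|do(T)): backdoor, adjust for ∅.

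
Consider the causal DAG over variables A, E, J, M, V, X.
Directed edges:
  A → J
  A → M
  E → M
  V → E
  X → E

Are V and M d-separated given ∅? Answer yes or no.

Bayes-Ball from V | ∅ reaches {E,M}.
M ∈ reach(V|∅) ⇒ V ⊥̸ M | ∅.

No — V and M are d-connected given ∅.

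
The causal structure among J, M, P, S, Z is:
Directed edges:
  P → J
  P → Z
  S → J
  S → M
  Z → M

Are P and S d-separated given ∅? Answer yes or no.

Bayes-Ball from P | ∅ reaches {J,M,Z}.
S ∉ reach(P|∅) ⇒ P ⊥ S | ∅.

Yes — P ⊥ S | ∅.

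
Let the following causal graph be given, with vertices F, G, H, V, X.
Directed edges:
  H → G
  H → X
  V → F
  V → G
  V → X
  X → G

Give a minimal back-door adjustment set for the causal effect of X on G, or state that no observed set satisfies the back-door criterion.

desc(X)\{X}={G}; candidates ⊆ {F,H,V}.
size 0: {}; under {} X still reaches {F,G,H,V} ∋ G.
size 1: {F}, {H}, {V}; under {F} X still reaches {G,H,V} ∋ G.
{H,V}: X⊥G given {H,V} in G with X→· removed — back-door holds.

X→G: minimal back-door set {H, V}.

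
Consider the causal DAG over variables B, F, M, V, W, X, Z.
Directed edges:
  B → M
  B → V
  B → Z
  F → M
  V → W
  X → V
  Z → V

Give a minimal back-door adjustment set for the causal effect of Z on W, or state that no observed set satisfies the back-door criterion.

Z→W: minimal back-door set {B}.

desc(Z)\{Z}={V,W}; candidates ⊆ {B,F,M,X}.
size 0: {}; under {} Z still reaches {B,M,V,W} ∋ W.
{B}: Z⊥W given {B} in G with Z→· removed — back-door holds.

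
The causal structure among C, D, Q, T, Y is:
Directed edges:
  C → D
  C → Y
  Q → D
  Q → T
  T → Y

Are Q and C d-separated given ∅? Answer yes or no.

Bayes-Ball from Q | ∅ reaches {D,T,Y}.
C ∉ reach(Q|∅) ⇒ Q ⊥ C | ∅.

Yes — Q ⊥ C | ∅.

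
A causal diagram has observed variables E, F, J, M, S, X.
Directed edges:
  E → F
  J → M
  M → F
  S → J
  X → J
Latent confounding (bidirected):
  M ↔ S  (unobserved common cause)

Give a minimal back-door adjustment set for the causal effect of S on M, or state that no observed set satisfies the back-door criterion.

desc(S)\{S}={F,J,M}; candidates ⊆ {E,X}.
S↔M: latent back-door arc(s) into S.
size 0: {}; under {} S still reaches {F,M} ∋ M.
size 1: {E}, {X}; under {E} S still reaches {F,M} ∋ M.
size 2: {E,X}; under {E,X} S still reaches {F,M} ∋ M.
S↔M cannot be blocked by any observed set — no back-door set.

S→M: no observed back-door set.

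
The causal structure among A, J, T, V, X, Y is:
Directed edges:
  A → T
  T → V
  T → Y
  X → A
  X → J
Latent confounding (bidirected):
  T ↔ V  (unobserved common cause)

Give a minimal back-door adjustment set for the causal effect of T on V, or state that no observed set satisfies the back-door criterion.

T→V: no observed back-door set.

desc(T)\{T}={V,Y}; candidates ⊆ {A,J,X}.
T↔V: latent back-door arc(s) into T.
size 0: {}; under {} T still reaches {A,J,V,X} ∋ V.
size 1: {A}, {J}, {X}; under {A} T still reaches {V} ∋ V.
size 2: {A,J}, {A,X}, {J,X}; under {A,J} T still reaches {V} ∋ V.
T↔V cannot be blocked by any observed set — no back-door set.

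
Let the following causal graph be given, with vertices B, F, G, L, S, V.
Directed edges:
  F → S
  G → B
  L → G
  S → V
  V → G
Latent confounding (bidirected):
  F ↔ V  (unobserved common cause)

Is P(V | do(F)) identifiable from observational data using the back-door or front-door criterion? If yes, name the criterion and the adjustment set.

P(V|do(F)): frontdoor, adjust for {S}.

desc(F)\{F}={B,G,S,V}; candidates ⊆ {L}.
F↔V: latent back-door arc(s) into F.
size 0: {}; under {} F still reaches {B,G,V} ∋ V.
size 1: {L}; under {L} F still reaches {B,G,V} ∋ V.
F↔V cannot be blocked by any observed set — no back-door set.
{S}: (i) intercepts every directed F→V path; (ii) no back-door F→{S}; (iii) {F} blocks every back-door {S}→V. Front-door holds.
P(V|do(F)) = Σ_{S} P(S|F) Σ_{F'} P(V|S,F')P(F').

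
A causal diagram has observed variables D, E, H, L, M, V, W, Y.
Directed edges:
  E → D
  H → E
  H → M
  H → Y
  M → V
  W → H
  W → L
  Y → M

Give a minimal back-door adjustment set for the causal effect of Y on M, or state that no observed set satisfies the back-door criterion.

desc(Y)\{Y}={M,V}; candidates ⊆ {D,E,H,L,W}.
size 0: {}; under {} Y still reaches {D,E,H,L,M,V,W} ∋ M.
{H}: Y⊥M given {H} in G with Y→· removed — back-door holds.

Y→M: minimal back-door set {H}.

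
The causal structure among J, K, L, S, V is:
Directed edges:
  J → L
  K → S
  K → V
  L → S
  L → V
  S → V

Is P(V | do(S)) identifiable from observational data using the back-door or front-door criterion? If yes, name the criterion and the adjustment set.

P(V|do(S)): backdoor, adjust for {K, L}.

desc(S)\{S}={V}; candidates ⊆ {J,K,L}.
size 0: {}; under {} S still reaches {J,K,L,V} ∋ V.
size 1: {J}, {K}, {L}; under {J} S still reaches {K,L,V} ∋ V.
{K,L}: S⊥V given {K,L} in G with S→· removed — back-door holds.
P(V|do(S)) = Σ_{K,L} P(V|S,K,L)·P(K,L).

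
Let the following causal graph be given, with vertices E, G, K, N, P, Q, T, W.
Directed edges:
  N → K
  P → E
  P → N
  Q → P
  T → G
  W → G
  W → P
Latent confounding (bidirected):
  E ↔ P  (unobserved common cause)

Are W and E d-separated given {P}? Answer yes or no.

No — W and E are d-connected given {P}.

Bayes-Ball from W | {P} reaches {E,G,Q}.
E ∈ reach(W|{P}) ⇒ W ⊥̸ E | {P}.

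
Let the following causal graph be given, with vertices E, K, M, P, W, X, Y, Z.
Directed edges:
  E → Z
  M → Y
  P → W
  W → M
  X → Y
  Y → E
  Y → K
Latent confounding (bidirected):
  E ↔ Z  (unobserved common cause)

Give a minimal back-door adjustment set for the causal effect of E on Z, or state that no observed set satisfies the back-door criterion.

E→Z: no observed back-door set.

desc(E)\{E}={Z}; candidates ⊆ {K,M,P,W,X,Y}.
E↔Z: latent back-door arc(s) into E.
size 0: {}; under {} E still reaches {K,M,P,W,X,Y,Z} ∋ Z.
size 1: {K}, {M}, {P} …(+3); under {K} E still reaches {M,P,W,X,Y,Z} ∋ Z.
size 2: {K,M}, {K,P}, {K,W} …(+12); under {K,M} E still reaches {X,Y,Z} ∋ Z.
E↔Z cannot be blocked by any observed set — no back-door set.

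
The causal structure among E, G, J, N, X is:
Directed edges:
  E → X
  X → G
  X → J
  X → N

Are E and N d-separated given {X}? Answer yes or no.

Bayes-Ball from E | {X} reaches ∅.
N ∉ reach(E|{X}) ⇒ E ⊥ N | {X}.

Yes — E ⊥ N | {X}.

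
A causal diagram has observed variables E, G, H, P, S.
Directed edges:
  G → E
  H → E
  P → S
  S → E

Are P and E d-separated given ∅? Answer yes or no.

No — P and E are d-connected given ∅.

Bayes-Ball from P | ∅ reaches {E,S}.
E ∈ reach(P|∅) ⇒ P ⊥̸ E | ∅.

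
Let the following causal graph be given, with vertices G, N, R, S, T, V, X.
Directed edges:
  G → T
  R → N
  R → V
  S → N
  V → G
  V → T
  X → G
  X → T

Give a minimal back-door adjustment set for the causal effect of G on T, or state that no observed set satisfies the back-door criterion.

G→T: minimal back-door set {V, X}.

desc(G)\{G}={T}; candidates ⊆ {N,R,S,V,X}.
size 0: {}; under {} G still reaches {N,R,T,V,X} ∋ T.
size 1: {N}, {R}, {S} …(+2); under {N} G still reaches {R,S,T,V,X} ∋ T.
{V,X}: G⊥T given {V,X} in G with G→· removed — back-door holds.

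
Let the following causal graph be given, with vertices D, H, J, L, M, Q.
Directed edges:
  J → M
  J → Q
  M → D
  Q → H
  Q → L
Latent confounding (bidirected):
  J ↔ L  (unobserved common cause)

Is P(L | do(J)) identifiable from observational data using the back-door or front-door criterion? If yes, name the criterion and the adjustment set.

desc(J)\{J}={D,H,L,M,Q}; candidates ⊆ {—}.
J↔L: latent back-door arc(s) into J.
size 0: {}; under {} J still reaches {L} ∋ L.
J↔L cannot be blocked by any observed set — no back-door set.
{Q}: (i) intercepts every directed J→L path; (ii) no back-door J→{Q}; (iii) {J} blocks every back-door {Q}→L. Front-door holds.
P(L|do(J)) = Σ_{Q} P(Q|J) Σ_{J'} P(L|Q,J')P(J').

P(L|do(J)): frontdoor, adjust for {Q}.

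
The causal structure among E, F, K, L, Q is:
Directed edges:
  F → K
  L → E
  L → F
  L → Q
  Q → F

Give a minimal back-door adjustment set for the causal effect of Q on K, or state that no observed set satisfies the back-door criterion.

Q→K: minimal back-door set {L}.

desc(Q)\{Q}={F,K}; candidates ⊆ {E,L}.
size 0: {}; under {} Q still reaches {E,F,K,L} ∋ K.
{L}: Q⊥K given {L} in G with Q→· removed — back-door holds.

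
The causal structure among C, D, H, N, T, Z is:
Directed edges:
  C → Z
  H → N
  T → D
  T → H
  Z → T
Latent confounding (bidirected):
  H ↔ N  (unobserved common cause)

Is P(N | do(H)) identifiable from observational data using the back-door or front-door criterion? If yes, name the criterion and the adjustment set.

P(N|do(H)): not identifiable (no BD/FD set).

desc(H)\{H}={N}; candidates ⊆ {C,D,T,Z}.
H↔N: latent back-door arc(s) into H.
size 0: {}; under {} H still reaches {C,D,N,T,Z} ∋ N.
size 1: {C}, {D}, {T} …(+1); under {C} H still reaches {D,N,T,Z} ∋ N.
size 2: {C,D}, {C,T}, {C,Z} …(+3); under {C,D} H still reaches {N,T,Z} ∋ N.
H↔N cannot be blocked by any observed set — no back-door set.
No mediator lies on a directed H→…→N path.
Neither criterion identifies P(N|do(H)) in this graph.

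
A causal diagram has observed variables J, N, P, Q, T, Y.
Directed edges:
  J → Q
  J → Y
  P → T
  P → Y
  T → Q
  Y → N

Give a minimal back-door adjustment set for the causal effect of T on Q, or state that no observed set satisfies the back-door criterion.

T→Q: minimal back-door set ∅.

desc(T)\{T}={Q}; candidates ⊆ {J,N,P,Y}.
∅: T⊥Q given ∅ in G with T→· removed — back-door holds.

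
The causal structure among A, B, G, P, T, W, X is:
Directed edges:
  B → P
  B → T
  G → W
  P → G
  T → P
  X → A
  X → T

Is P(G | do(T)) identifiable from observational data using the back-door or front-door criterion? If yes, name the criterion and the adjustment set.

P(G|do(T)): backdoor, adjust for {B}.

desc(T)\{T}={G,P,W}; candidates ⊆ {A,B,X}.
size 0: {}; under {} T still reaches {A,B,G,P,W,X} ∋ G.
{B}: T⊥G given {B} in G with T→· removed — back-door holds.
P(G|do(T)) = Σ_{B} P(G|T,B)·P(B).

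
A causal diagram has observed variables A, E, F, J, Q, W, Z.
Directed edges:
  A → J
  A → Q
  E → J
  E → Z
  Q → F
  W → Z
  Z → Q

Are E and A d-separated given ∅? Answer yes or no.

Bayes-Ball from E | ∅ reaches {F,J,Q,Z}.
A ∉ reach(E|∅) ⇒ E ⊥ A | ∅.

Yes — E ⊥ A | ∅.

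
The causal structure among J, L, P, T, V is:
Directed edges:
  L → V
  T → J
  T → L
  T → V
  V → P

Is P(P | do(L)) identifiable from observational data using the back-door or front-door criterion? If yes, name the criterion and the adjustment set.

P(P|do(L)): backdoor, adjust for {T}.

desc(L)\{L}={P,V}; candidates ⊆ {J,T}.
size 0: {}; under {} L still reaches {J,P,T,V} ∋ P.
{T}: L⊥P given {T} in G with L→· removed — back-door holds.
P(P|do(L)) = Σ_{T} P(P|L,T)·P(T).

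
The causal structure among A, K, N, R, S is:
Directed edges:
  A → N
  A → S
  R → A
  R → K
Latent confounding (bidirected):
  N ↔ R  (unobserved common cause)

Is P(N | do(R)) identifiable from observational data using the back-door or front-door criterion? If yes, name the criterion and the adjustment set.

desc(R)\{R}={A,K,N,S}; candidates ⊆ {—}.
R↔N: latent back-door arc(s) into R.
size 0: {}; under {} R still reaches {N} ∋ N.
R↔N cannot be blocked by any observed set — no back-door set.
{A}: (i) intercepts every directed R→N path; (ii) no back-door R→{A}; (iii) {R} blocks every back-door {A}→N. Front-door holds.
P(N|do(R)) = Σ_{A} P(A|R) Σ_{R'} P(N|A,R')P(R').

P(N|do(R)): frontdoor, adjust for {A}.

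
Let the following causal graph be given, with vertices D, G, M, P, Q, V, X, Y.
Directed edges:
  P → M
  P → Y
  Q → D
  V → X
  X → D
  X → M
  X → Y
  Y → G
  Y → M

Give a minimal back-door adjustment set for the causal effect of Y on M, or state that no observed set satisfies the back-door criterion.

Y→M: minimal back-door set {P, X}.

desc(Y)\{Y}={G,M}; candidates ⊆ {D,P,Q,V,X}.
size 0: {}; under {} Y still reaches {D,M,P,V,X} ∋ M.
size 1: {D}, {P}, {Q} …(+2); under {D} Y still reaches {M,P,Q,V,X} ∋ M.
{P,X}: Y⊥M given {P,X} in G with Y→· removed — back-door holds.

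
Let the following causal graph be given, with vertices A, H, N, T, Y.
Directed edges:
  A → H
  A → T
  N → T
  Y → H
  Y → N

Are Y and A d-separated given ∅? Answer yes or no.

Yes — Y ⊥ A | ∅.

Bayes-Ball from Y | ∅ reaches {H,N,T}.
A ∉ reach(Y|∅) ⇒ Y ⊥ A | ∅.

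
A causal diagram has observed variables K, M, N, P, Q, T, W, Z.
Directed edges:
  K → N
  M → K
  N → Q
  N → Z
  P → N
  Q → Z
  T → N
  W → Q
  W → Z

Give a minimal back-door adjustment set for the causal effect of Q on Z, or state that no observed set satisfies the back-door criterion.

desc(Q)\{Q}={Z}; candidates ⊆ {K,M,N,P,T,W}.
size 0: {}; under {} Q still reaches {K,M,N,P,T,W,Z} ∋ Z.
size 1: {K}, {M}, {N} …(+3); under {K} Q still reaches {N,P,T,W,Z} ∋ Z.
{N,W}: Q⊥Z given {N,W} in G with Q→· removed — back-door holds.

Q→Z: minimal back-door set {N, W}.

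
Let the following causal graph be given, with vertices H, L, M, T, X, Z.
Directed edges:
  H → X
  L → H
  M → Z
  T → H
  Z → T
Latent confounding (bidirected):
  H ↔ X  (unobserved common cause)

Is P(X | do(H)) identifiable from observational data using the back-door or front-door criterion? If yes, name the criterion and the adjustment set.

P(X|do(H)): not identifiable (no BD/FD set).

desc(H)\{H}={X}; candidates ⊆ {L,M,T,Z}.
H↔X: latent back-door arc(s) into H.
size 0: {}; under {} H still reaches {L,M,T,X,Z} ∋ X.
size 1: {L}, {M}, {T} …(+1); under {L} H still reaches {M,T,X,Z} ∋ X.
size 2: {L,M}, {L,T}, {L,Z} …(+3); under {L,M} H still reaches {T,X,Z} ∋ X.
H↔X cannot be blocked by any observed set — no back-door set.
No mediator lies on a directed H→…→X path.
Neither criterion identifies P(X|do(H)) in this graph.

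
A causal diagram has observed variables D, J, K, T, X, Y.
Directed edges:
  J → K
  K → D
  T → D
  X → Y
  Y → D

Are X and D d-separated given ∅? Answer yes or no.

Bayes-Ball from X | ∅ reaches {D,Y}.
D ∈ reach(X|∅) ⇒ X ⊥̸ D | ∅.

No — X and D are d-connected given ∅.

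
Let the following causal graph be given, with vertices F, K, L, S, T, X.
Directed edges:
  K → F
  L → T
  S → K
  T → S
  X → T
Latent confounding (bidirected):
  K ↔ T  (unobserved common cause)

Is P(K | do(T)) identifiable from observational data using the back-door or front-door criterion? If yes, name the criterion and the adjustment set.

P(K|do(T)): frontdoor, adjust for {S}.

desc(T)\{T}={F,K,S}; candidates ⊆ {L,X}.
T↔K: latent back-door arc(s) into T.
size 0: {}; under {} T still reaches {F,K,L,X} ∋ K.
size 1: {L}, {X}; under {L} T still reaches {F,K,X} ∋ K.
size 2: {L,X}; under {L,X} T still reaches {F,K} ∋ K.
T↔K cannot be blocked by any observed set — no back-door set.
{S}: (i) intercepts every directed T→K path; (ii) no back-door T→{S}; (iii) {T} blocks every back-door {S}→K. Front-door holds.
P(K|do(T)) = Σ_{S} P(S|T) Σ_{T'} P(K|S,T')P(T').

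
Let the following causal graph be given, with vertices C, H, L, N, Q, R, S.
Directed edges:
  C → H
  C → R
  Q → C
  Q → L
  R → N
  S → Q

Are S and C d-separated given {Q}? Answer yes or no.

Bayes-Ball from S | {Q} reaches ∅.
C ∉ reach(S|{Q}) ⇒ S ⊥ C | {Q}.

Yes — S ⊥ C | {Q}.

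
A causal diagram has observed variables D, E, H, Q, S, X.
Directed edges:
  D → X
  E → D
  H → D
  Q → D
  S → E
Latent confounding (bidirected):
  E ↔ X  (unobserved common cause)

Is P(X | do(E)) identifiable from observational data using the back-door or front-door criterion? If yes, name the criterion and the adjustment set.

desc(E)\{E}={D,X}; candidates ⊆ {H,Q,S}.
E↔X: latent back-door arc(s) into E.
size 0: {}; under {} E still reaches {S,X} ∋ X.
size 1: {H}, {Q}, {S}; under {H} E still reaches {S,X} ∋ X.
size 2: {H,Q}, {H,S}, {Q,S}; under {H,Q} E still reaches {S,X} ∋ X.
E↔X cannot be blocked by any observed set — no back-door set.
{D}: (i) intercepts every directed E→X path; (ii) no back-door E→{D}; (iii) {E} blocks every back-door {D}→X. Front-door holds.
P(X|do(E)) = Σ_{D} P(D|E) Σ_{E'} P(X|D,E')P(E').

P(X|do(E)): frontdoor, adjust for {D}.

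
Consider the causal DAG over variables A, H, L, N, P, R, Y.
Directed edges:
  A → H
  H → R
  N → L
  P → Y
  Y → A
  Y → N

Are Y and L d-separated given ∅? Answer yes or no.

No — Y and L are d-connected given ∅.

Bayes-Ball from Y | ∅ reaches {A,H,L,N,P,R}.
L ∈ reach(Y|∅) ⇒ Y ⊥̸ L | ∅.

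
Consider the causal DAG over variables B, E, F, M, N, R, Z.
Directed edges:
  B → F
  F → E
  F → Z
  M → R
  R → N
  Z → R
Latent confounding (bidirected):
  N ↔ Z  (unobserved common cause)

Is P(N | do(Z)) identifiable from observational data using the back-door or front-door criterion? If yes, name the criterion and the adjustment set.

P(N|do(Z)): frontdoor, adjust for {R}.

desc(Z)\{Z}={N,R}; candidates ⊆ {B,E,F,M}.
Z↔N: latent back-door arc(s) into Z.
size 0: {}; under {} Z still reaches {B,E,F,N} ∋ N.
size 1: {B}, {E}, {F} …(+1); under {B} Z still reaches {E,F,N} ∋ N.
size 2: {B,E}, {B,F}, {B,M} …(+3); under {B,E} Z still reaches {F,N} ∋ N.
Z↔N cannot be blocked by any observed set — no back-door set.
{R}: (i) intercepts every directed Z→N path; (ii) no back-door Z→{R}; (iii) {Z} blocks every back-door {R}→N. Front-door holds.
P(N|do(Z)) = Σ_{R} P(R|Z) Σ_{Z'} P(N|R,Z')P(Z').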